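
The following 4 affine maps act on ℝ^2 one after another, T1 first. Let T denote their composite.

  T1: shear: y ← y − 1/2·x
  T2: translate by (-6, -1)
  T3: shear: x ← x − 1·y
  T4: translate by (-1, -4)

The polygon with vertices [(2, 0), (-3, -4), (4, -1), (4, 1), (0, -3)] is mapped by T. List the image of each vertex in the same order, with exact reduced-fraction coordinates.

T1 shear: y ← y − 1/2·x: (2, 0) → (2, -1); (-3, -4) → (-3, -5/2); (4, -1) → (4, -3); (4, 1) → (4, -1); (0, -3) → (0, -3)
T2 translate by (-6, -1): (2, -1) → (-4, -2); (-3, -5/2) → (-9, -7/2); (4, -3) → (-2, -4); (4, -1) → (-2, -2); (0, -3) → (-6, -4)
T3 shear: x ← x − 1·y: (-4, -2) → (-2, -2); (-9, -7/2) → (-11/2, -7/2); (-2, -4) → (2, -4); (-2, -2) → (0, -2); (-6, -4) → (-2, -4)
T4 translate by (-1, -4): (-2, -2) → (-3, -6); (-11/2, -7/2) → (-13/2, -15/2); (2, -4) → (1, -8); (0, -2) → (-1, -6); (-2, -4) → (-3, -8)

image vertices: (-3, -6), (-13/2, -15/2), (1, -8), (-1, -6), (-3, -8)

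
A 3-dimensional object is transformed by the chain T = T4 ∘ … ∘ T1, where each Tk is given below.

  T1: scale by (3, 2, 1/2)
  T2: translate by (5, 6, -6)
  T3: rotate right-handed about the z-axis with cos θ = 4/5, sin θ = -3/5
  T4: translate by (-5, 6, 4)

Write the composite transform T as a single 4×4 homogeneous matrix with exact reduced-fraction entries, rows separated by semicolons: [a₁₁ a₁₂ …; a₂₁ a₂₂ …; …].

T = [12/5 6/5 0 13/5; -9/5 8/5 0 39/5; 0 0 1/2 -2; 0 0 0 1]

T1 = [3 0 0 0; 0 2 0 0; 0 0 1/2 0; 0 0 0 1]
T2·T1 = [3 0 0 5; 0 2 0 6; 0 0 1/2 -6; 0 0 0 1]
T3·…·T1 = [12/5 6/5 0 38/5; -9/5 8/5 0 9/5; 0 0 1/2 -6; 0 0 0 1]
T4·…·T1 = [12/5 6/5 0 13/5; -9/5 8/5 0 39/5; 0 0 1/2 -2; 0 0 0 1]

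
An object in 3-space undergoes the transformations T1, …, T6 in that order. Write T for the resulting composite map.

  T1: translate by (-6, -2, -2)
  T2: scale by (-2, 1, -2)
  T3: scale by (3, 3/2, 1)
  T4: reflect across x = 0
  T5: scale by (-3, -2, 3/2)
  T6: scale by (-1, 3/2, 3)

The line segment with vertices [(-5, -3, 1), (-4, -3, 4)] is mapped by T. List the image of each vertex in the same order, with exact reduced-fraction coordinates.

T1 translate by (-6, -2, -2): (-5, -3, 1) → (-11, -5, -1); (-4, -3, 4) → (-10, -5, 2)
T2 scale by (-2, 1, -2): (-11, -5, -1) → (22, -5, 2); (-10, -5, 2) → (20, -5, -4)
T3 scale by (3, 3/2, 1): (22, -5, 2) → (66, -15/2, 2); (20, -5, -4) → (60, -15/2, -4)
T4 reflect across x = 0: (66, -15/2, 2) → (-66, -15/2, 2); (60, -15/2, -4) → (-60, -15/2, -4)
T5 scale by (-3, -2, 3/2): (-66, -15/2, 2) → (198, 15, 3); (-60, -15/2, -4) → (180, 15, -6)
T6 scale by (-1, 3/2, 3): (198, 15, 3) → (-198, 45/2, 9); (180, 15, -6) → (-180, 45/2, -18)

image vertices: (-198, 45/2, 9), (-180, 45/2, -18)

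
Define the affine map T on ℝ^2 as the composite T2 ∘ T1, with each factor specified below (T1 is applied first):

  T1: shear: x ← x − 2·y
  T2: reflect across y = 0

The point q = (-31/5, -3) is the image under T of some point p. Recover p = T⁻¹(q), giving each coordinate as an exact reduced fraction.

p = (-1/5, 3)

T1 = [1 -2 0; 0 1 0; 0 0 1]
T2·T1 = [1 -2 0; 0 -1 0; 0 0 1]
det M = -1; M⁻¹ = [1 -2 0; 0 -1 0; 0 0 1]
M⁻¹ · (-31/5, -3)ᵀ = (-1/5, 3)ᵀ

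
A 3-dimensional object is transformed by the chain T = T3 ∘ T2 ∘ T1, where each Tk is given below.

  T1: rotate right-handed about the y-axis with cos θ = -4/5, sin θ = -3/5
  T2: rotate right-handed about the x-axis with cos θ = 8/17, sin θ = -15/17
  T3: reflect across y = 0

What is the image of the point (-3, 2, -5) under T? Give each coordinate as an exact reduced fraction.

T(p) = (27/5, -49/17, -62/85)

T1 rotate right-handed about the y-axis with cos θ = -4/5, sin θ = -3/5: (-3, 2, -5) → (27/5, 2, 11/5)
T2 rotate right-handed about the x-axis with cos θ = 8/17, sin θ = -15/17: (27/5, 2, 11/5) → (27/5, 49/17, -62/85)
T3 reflect across y = 0: (27/5, 49/17, -62/85) → (27/5, -49/17, -62/85)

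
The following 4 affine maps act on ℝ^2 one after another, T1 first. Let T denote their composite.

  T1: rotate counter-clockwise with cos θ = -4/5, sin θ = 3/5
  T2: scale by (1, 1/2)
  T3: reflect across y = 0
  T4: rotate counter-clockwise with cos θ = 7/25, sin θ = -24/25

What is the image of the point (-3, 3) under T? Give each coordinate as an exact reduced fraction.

T(p) = (273/125, 3/250)

T1 rotate counter-clockwise with cos θ = -4/5, sin θ = 3/5: (-3, 3) → (3/5, -21/5)
T2 scale by (1, 1/2): (3/5, -21/5) → (3/5, -21/10)
T3 reflect across y = 0: (3/5, -21/10) → (3/5, 21/10)
T4 rotate counter-clockwise with cos θ = 7/25, sin θ = -24/25: (3/5, 21/10) → (273/125, 3/250)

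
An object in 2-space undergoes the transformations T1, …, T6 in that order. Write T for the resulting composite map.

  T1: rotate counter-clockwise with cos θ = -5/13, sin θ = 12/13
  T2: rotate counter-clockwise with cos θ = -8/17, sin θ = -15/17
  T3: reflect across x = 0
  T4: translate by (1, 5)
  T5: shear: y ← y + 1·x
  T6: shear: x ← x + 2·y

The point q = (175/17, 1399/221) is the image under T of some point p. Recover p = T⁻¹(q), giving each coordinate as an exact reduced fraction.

p = (3, 4)

T1 = [-5/13 -12/13 0; 12/13 -5/13 0; 0 0 1]
T2·T1 = [220/221 21/221 0; -21/221 220/221 0; 0 0 1]
T3·…·T1 = [-220/221 -21/221 0; -21/221 220/221 0; 0 0 1]
T4·…·T1 = [-220/221 -21/221 1; -21/221 220/221 5; 0 0 1]
T5·…·T1 = [-220/221 -21/221 1; -241/221 199/221 6; 0 0 1]
T6·…·T1 = [-54/17 29/17 13; -241/221 199/221 6; 0 0 1]
det M = -1; M⁻¹ = [-199/221 29/17 25/17; -241/221 54/17 -83/17; 0 0 1]
M⁻¹ · (175/17, 1399/221)ᵀ = (3, 4)ᵀ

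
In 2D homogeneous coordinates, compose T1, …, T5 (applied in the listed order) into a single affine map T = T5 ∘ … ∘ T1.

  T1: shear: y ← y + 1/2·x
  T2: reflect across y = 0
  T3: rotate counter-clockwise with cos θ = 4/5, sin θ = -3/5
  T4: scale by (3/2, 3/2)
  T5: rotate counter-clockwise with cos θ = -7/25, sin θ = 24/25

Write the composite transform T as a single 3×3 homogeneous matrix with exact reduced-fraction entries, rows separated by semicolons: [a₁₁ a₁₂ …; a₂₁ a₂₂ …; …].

T1 = [1 0 0; 1/2 1 0; 0 0 1]
T2·T1 = [1 0 0; -1/2 -1 0; 0 0 1]
T3·…·T1 = [1/2 -3/5 0; -1 -4/5 0; 0 0 1]
T4·…·T1 = [3/4 -9/10 0; -3/2 -6/5 0; 0 0 1]
T5·…·T1 = [123/100 351/250 0; 57/50 -66/125 0; 0 0 1]

T = [123/100 351/250 0; 57/50 -66/125 0; 0 0 1]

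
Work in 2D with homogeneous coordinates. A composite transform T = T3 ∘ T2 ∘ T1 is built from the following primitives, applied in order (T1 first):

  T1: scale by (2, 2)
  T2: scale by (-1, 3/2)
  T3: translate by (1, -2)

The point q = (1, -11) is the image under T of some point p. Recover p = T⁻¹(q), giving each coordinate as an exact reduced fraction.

T1 = [2 0 0; 0 2 0; 0 0 1]
T2·T1 = [-2 0 0; 0 3 0; 0 0 1]
T3·…·T1 = [-2 0 1; 0 3 -2; 0 0 1]
det M = -6; M⁻¹ = [-1/2 0 1/2; 0 1/3 2/3; 0 0 1]
M⁻¹ · (1, -11)ᵀ = (0, -3)ᵀ

p = (0, -3)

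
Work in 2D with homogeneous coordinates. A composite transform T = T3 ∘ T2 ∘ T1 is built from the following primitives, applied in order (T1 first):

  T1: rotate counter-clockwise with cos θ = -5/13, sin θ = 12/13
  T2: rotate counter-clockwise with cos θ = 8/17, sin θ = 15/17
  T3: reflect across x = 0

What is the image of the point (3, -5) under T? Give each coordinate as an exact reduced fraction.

T(p) = (555/221, 1163/221)

T1 rotate counter-clockwise with cos θ = -5/13, sin θ = 12/13: (3, -5) → (45/13, 61/13)
T2 rotate counter-clockwise with cos θ = 8/17, sin θ = 15/17: (45/13, 61/13) → (-555/221, 1163/221)
T3 reflect across x = 0: (-555/221, 1163/221) → (555/221, 1163/221)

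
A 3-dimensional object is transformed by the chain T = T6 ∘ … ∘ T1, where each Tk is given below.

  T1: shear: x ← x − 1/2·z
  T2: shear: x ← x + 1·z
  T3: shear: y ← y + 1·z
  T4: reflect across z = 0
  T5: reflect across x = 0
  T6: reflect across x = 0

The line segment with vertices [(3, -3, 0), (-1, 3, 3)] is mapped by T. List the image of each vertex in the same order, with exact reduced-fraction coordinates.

T1 shear: x ← x − 1/2·z: (3, -3, 0) → (3, -3, 0); (-1, 3, 3) → (-5/2, 3, 3)
T2 shear: x ← x + 1·z: (3, -3, 0) → (3, -3, 0); (-5/2, 3, 3) → (1/2, 3, 3)
T3 shear: y ← y + 1·z: (3, -3, 0) → (3, -3, 0); (1/2, 3, 3) → (1/2, 6, 3)
T4 reflect across z = 0: (3, -3, 0) → (3, -3, 0); (1/2, 6, 3) → (1/2, 6, -3)
T5 reflect across x = 0: (3, -3, 0) → (-3, -3, 0); (1/2, 6, -3) → (-1/2, 6, -3)
T6 reflect across x = 0: (-3, -3, 0) → (3, -3, 0); (-1/2, 6, -3) → (1/2, 6, -3)

image vertices: (3, -3, 0), (1/2, 6, -3)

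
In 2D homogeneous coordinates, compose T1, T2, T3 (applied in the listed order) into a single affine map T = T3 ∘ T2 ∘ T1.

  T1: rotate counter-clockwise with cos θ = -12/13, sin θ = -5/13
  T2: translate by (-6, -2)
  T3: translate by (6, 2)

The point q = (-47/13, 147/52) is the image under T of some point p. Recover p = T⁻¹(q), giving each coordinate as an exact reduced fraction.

T1 = [-12/13 5/13 0; -5/13 -12/13 0; 0 0 1]
T2·T1 = [-12/13 5/13 -6; -5/13 -12/13 -2; 0 0 1]
T3·…·T1 = [-12/13 5/13 0; -5/13 -12/13 0; 0 0 1]
det M = 1; M⁻¹ = [-12/13 -5/13 0; 5/13 -12/13 0; 0 0 1]
M⁻¹ · (-47/13, 147/52)ᵀ = (9/4, -4)ᵀ

p = (9/4, -4)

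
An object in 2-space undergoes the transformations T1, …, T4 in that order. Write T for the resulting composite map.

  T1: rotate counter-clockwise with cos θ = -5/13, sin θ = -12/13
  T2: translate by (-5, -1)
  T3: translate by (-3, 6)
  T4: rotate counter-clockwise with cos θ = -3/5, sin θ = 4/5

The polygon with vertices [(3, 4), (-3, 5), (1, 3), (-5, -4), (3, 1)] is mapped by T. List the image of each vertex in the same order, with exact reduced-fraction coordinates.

T1 rotate counter-clockwise with cos θ = -5/13, sin θ = -12/13: (3, 4) → (33/13, -56/13); (-3, 5) → (75/13, 11/13); (1, 3) → (31/13, -27/13); (-5, -4) → (-23/13, 80/13); (3, 1) → (-3/13, -41/13)
T2 translate by (-5, -1): (33/13, -56/13) → (-32/13, -69/13); (75/13, 11/13) → (10/13, -2/13); (31/13, -27/13) → (-34/13, -40/13); (-23/13, 80/13) → (-88/13, 67/13); (-3/13, -41/13) → (-68/13, -54/13)
T3 translate by (-3, 6): (-32/13, -69/13) → (-71/13, 9/13); (10/13, -2/13) → (-29/13, 76/13); (-34/13, -40/13) → (-73/13, 38/13); (-88/13, 67/13) → (-127/13, 145/13); (-68/13, -54/13) → (-107/13, 24/13)
T4 rotate counter-clockwise with cos θ = -3/5, sin θ = 4/5: (-71/13, 9/13) → (177/65, -311/65); (-29/13, 76/13) → (-217/65, -344/65); (-73/13, 38/13) → (67/65, -406/65); (-127/13, 145/13) → (-199/65, -943/65); (-107/13, 24/13) → (45/13, -100/13)

image vertices: (177/65, -311/65), (-217/65, -344/65), (67/65, -406/65), (-199/65, -943/65), (45/13, -100/13)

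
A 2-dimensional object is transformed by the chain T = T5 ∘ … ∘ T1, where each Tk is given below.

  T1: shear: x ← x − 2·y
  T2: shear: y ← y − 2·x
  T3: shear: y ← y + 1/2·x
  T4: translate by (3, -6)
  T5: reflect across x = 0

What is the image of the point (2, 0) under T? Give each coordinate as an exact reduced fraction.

T(p) = (-5, -9)

T1 shear: x ← x − 2·y: (2, 0) → (2, 0)
T2 shear: y ← y − 2·x: (2, 0) → (2, -4)
T3 shear: y ← y + 1/2·x: (2, -4) → (2, -3)
T4 translate by (3, -6): (2, -3) → (5, -9)
T5 reflect across x = 0: (5, -9) → (-5, -9)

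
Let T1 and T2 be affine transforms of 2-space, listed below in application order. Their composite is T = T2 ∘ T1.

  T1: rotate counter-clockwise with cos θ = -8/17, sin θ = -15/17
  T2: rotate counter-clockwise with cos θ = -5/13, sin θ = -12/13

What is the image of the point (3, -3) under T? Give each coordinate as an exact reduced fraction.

T(p) = (93/221, 933/221)

T1 rotate counter-clockwise with cos θ = -8/17, sin θ = -15/17: (3, -3) → (-69/17, -21/17)
T2 rotate counter-clockwise with cos θ = -5/13, sin θ = -12/13: (-69/17, -21/17) → (93/221, 933/221)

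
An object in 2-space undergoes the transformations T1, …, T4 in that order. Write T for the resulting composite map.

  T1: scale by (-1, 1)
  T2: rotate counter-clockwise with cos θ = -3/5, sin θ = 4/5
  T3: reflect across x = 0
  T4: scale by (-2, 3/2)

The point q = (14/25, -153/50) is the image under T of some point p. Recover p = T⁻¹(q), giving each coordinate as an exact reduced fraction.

p = (9/5, 1)

T1 = [-1 0 0; 0 1 0; 0 0 1]
T2·T1 = [3/5 -4/5 0; -4/5 -3/5 0; 0 0 1]
T3·…·T1 = [-3/5 4/5 0; -4/5 -3/5 0; 0 0 1]
T4·…·T1 = [6/5 -8/5 0; -6/5 -9/10 0; 0 0 1]
det M = -3; M⁻¹ = [3/10 -8/15 0; -2/5 -2/5 0; 0 0 1]
M⁻¹ · (14/25, -153/50)ᵀ = (9/5, 1)ᵀ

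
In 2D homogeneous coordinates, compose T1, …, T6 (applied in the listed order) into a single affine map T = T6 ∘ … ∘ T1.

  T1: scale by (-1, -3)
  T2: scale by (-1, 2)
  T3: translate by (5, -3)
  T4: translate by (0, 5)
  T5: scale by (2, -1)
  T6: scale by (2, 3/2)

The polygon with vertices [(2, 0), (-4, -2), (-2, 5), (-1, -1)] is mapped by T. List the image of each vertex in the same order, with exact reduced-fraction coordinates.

image vertices: (28, -3), (4, -21), (12, 42), (16, -12)

T1 scale by (-1, -3): (2, 0) → (-2, 0); (-4, -2) → (4, 6); (-2, 5) → (2, -15); (-1, -1) → (1, 3)
T2 scale by (-1, 2): (-2, 0) → (2, 0); (4, 6) → (-4, 12); (2, -15) → (-2, -30); (1, 3) → (-1, 6)
T3 translate by (5, -3): (2, 0) → (7, -3); (-4, 12) → (1, 9); (-2, -30) → (3, -33); (-1, 6) → (4, 3)
T4 translate by (0, 5): (7, -3) → (7, 2); (1, 9) → (1, 14); (3, -33) → (3, -28); (4, 3) → (4, 8)
T5 scale by (2, -1): (7, 2) → (14, -2); (1, 14) → (2, -14); (3, -28) → (6, 28); (4, 8) → (8, -8)
T6 scale by (2, 3/2): (14, -2) → (28, -3); (2, -14) → (4, -21); (6, 28) → (12, 42); (8, -8) → (16, -12)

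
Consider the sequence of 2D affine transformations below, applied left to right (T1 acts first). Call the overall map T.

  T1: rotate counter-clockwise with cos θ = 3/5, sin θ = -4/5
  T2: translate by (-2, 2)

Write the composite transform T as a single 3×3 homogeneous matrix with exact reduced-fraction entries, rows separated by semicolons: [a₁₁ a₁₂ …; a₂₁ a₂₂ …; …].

T = [3/5 4/5 -2; -4/5 3/5 2; 0 0 1]

T1 = [3/5 4/5 0; -4/5 3/5 0; 0 0 1]
T2·T1 = [3/5 4/5 -2; -4/5 3/5 2; 0 0 1]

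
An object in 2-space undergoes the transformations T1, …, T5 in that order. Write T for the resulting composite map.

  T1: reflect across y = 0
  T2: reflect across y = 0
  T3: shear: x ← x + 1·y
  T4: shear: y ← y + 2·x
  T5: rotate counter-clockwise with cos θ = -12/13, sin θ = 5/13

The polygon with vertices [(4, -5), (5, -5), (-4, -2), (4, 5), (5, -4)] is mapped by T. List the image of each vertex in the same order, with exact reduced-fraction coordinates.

T1 reflect across y = 0: (4, -5) → (4, 5); (5, -5) → (5, 5); (-4, -2) → (-4, 2); (4, 5) → (4, -5); (5, -4) → (5, 4)
T2 reflect across y = 0: (4, 5) → (4, -5); (5, 5) → (5, -5); (-4, 2) → (-4, -2); (4, -5) → (4, 5); (5, 4) → (5, -4)
T3 shear: x ← x + 1·y: (4, -5) → (-1, -5); (5, -5) → (0, -5); (-4, -2) → (-6, -2); (4, 5) → (9, 5); (5, -4) → (1, -4)
T4 shear: y ← y + 2·x: (-1, -5) → (-1, -7); (0, -5) → (0, -5); (-6, -2) → (-6, -14); (9, 5) → (9, 23); (1, -4) → (1, -2)
T5 rotate counter-clockwise with cos θ = -12/13, sin θ = 5/13: (-1, -7) → (47/13, 79/13); (0, -5) → (25/13, 60/13); (-6, -14) → (142/13, 138/13); (9, 23) → (-223/13, -231/13); (1, -2) → (-2/13, 29/13)

image vertices: (47/13, 79/13), (25/13, 60/13), (142/13, 138/13), (-223/13, -231/13), (-2/13, 29/13)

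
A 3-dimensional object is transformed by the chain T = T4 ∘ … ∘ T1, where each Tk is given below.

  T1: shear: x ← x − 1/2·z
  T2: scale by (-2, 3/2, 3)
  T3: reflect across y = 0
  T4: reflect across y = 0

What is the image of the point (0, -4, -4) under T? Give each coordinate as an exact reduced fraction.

T(p) = (-4, -6, -12)

T1 shear: x ← x − 1/2·z: (0, -4, -4) → (2, -4, -4)
T2 scale by (-2, 3/2, 3): (2, -4, -4) → (-4, -6, -12)
T3 reflect across y = 0: (-4, -6, -12) → (-4, 6, -12)
T4 reflect across y = 0: (-4, 6, -12) → (-4, -6, -12)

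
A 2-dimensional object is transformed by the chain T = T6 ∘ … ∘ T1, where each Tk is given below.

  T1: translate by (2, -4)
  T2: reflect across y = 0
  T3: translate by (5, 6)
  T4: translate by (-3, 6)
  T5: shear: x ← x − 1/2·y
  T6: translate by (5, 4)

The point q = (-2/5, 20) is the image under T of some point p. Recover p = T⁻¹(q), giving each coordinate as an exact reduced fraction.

p = (-7/5, 0)

T1 = [1 0 2; 0 1 -4; 0 0 1]
T2·T1 = [1 0 2; 0 -1 4; 0 0 1]
T3·…·T1 = [1 0 7; 0 -1 10; 0 0 1]
T4·…·T1 = [1 0 4; 0 -1 16; 0 0 1]
T5·…·T1 = [1 1/2 -4; 0 -1 16; 0 0 1]
T6·…·T1 = [1 1/2 1; 0 -1 20; 0 0 1]
det M = -1; M⁻¹ = [1 1/2 -11; 0 -1 20; 0 0 1]
M⁻¹ · (-2/5, 20)ᵀ = (-7/5, 0)ᵀ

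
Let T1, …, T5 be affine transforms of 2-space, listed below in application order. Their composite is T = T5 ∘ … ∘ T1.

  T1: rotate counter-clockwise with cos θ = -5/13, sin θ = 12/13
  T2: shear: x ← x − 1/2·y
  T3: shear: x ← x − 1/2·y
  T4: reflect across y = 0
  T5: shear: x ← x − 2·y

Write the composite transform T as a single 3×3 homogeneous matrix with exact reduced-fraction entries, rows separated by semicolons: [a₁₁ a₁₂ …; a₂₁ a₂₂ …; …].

T = [7/13 -17/13 0; -12/13 5/13 0; 0 0 1]

T1 = [-5/13 -12/13 0; 12/13 -5/13 0; 0 0 1]
T2·T1 = [-11/13 -19/26 0; 12/13 -5/13 0; 0 0 1]
T3·…·T1 = [-17/13 -7/13 0; 12/13 -5/13 0; 0 0 1]
T4·…·T1 = [-17/13 -7/13 0; -12/13 5/13 0; 0 0 1]
T5·…·T1 = [7/13 -17/13 0; -12/13 5/13 0; 0 0 1]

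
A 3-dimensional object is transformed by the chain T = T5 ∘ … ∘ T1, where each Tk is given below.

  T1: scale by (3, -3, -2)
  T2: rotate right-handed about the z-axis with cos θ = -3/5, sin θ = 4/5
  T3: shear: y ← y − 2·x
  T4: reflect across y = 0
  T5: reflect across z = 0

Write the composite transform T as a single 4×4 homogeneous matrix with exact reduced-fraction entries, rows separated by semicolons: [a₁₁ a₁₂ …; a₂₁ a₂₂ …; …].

T = [-9/5 12/5 0 0; -6 3 0 0; 0 0 2 0; 0 0 0 1]

T1 = [3 0 0 0; 0 -3 0 0; 0 0 -2 0; 0 0 0 1]
T2·T1 = [-9/5 12/5 0 0; 12/5 9/5 0 0; 0 0 -2 0; 0 0 0 1]
T3·…·T1 = [-9/5 12/5 0 0; 6 -3 0 0; 0 0 -2 0; 0 0 0 1]
T4·…·T1 = [-9/5 12/5 0 0; -6 3 0 0; 0 0 -2 0; 0 0 0 1]
T5·…·T1 = [-9/5 12/5 0 0; -6 3 0 0; 0 0 2 0; 0 0 0 1]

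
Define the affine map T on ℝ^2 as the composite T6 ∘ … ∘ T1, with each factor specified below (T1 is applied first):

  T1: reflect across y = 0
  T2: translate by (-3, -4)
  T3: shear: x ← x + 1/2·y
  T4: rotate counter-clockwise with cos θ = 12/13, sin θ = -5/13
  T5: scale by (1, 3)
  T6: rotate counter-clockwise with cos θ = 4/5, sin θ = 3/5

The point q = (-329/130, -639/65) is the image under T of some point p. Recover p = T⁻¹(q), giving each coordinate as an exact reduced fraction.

T1 = [1 0 0; 0 -1 0; 0 0 1]
T2·T1 = [1 0 -3; 0 -1 -4; 0 0 1]
T3·…·T1 = [1 -1/2 -5; 0 -1 -4; 0 0 1]
T4·…·T1 = [12/13 -11/13 -80/13; -5/13 -19/26 -23/13; 0 0 1]
T5·…·T1 = [12/13 -11/13 -80/13; -15/13 -57/26 -69/13; 0 0 1]
T6·…·T1 = [93/65 83/130 -113/65; -24/65 -147/65 -516/65; 0 0 1]
det M = -3; M⁻¹ = [49/65 83/390 3; -8/65 -31/65 -4; 0 0 1]
M⁻¹ · (-329/130, -639/65)ᵀ = (-1, 1)ᵀ

p = (-1, 1)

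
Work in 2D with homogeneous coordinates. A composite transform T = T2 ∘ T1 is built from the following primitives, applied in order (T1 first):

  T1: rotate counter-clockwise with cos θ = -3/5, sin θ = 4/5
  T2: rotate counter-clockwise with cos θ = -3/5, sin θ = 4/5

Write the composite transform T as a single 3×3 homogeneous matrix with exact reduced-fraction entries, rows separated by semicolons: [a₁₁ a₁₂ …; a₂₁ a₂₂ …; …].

T = [-7/25 24/25 0; -24/25 -7/25 0; 0 0 1]

T1 = [-3/5 -4/5 0; 4/5 -3/5 0; 0 0 1]
T2·T1 = [-7/25 24/25 0; -24/25 -7/25 0; 0 0 1]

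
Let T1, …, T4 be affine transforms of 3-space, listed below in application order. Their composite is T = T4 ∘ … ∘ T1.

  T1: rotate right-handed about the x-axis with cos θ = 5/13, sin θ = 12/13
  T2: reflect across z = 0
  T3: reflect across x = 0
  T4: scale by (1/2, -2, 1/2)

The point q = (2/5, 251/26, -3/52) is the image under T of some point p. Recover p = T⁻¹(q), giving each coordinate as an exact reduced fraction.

p = (-4/5, -7/4, 9/2)

T1 = [1 0 0 0; 0 5/13 -12/13 0; 0 12/13 5/13 0; 0 0 0 1]
T2·T1 = [1 0 0 0; 0 5/13 -12/13 0; 0 -12/13 -5/13 0; 0 0 0 1]
T3·…·T1 = [-1 0 0 0; 0 5/13 -12/13 0; 0 -12/13 -5/13 0; 0 0 0 1]
T4·…·T1 = [-1/2 0 0 0; 0 -10/13 24/13 0; 0 -6/13 -5/26 0; 0 0 0 1]
det M = -1/2; M⁻¹ = [-2 0 0 0; 0 -5/26 -24/13 0; 0 6/13 -10/13 0; 0 0 0 1]
M⁻¹ · (2/5, 251/26, -3/52)ᵀ = (-4/5, -7/4, 9/2)ᵀ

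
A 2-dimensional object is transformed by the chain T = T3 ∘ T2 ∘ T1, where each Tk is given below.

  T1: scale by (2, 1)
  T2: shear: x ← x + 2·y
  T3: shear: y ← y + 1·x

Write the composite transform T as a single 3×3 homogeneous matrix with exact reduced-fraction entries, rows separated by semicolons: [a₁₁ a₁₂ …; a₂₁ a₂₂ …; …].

T = [2 2 0; 2 3 0; 0 0 1]

T1 = [2 0 0; 0 1 0; 0 0 1]
T2·T1 = [2 2 0; 0 1 0; 0 0 1]
T3·…·T1 = [2 2 0; 2 3 0; 0 0 1]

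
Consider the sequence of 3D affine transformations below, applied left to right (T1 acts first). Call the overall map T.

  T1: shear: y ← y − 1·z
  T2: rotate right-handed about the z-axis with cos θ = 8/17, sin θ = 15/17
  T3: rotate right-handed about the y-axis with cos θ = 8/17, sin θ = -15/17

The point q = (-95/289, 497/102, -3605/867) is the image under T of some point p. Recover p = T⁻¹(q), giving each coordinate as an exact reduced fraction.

T1 = [1 0 0 0; 0 1 -1 0; 0 0 1 0; 0 0 0 1]
T2·T1 = [8/17 -15/17 15/17 0; 15/17 8/17 -8/17 0; 0 0 1 0; 0 0 0 1]
T3·…·T1 = [64/289 -120/289 -135/289 0; 15/17 8/17 -8/17 0; 120/289 -225/289 361/289 0; 0 0 0 1]
det M = 1; M⁻¹ = [64/289 15/17 120/289 0; -375/289 8/17 -89/289 0; -15/17 0 8/17 0; 0 0 0 1]
M⁻¹ · (-95/289, 497/102, -3605/867)ᵀ = (5/2, 4, -5/3)ᵀ

p = (5/2, 4, -5/3)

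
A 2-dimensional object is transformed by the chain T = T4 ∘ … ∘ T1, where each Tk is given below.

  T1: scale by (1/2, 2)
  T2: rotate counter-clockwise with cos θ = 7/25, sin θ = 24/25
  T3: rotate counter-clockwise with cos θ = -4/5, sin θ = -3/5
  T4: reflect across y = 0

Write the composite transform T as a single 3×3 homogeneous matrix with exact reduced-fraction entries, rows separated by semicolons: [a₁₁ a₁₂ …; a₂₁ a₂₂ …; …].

T = [22/125 234/125 0; 117/250 -88/125 0; 0 0 1]

T1 = [1/2 0 0; 0 2 0; 0 0 1]
T2·T1 = [7/50 -48/25 0; 12/25 14/25 0; 0 0 1]
T3·…·T1 = [22/125 234/125 0; -117/250 88/125 0; 0 0 1]
T4·…·T1 = [22/125 234/125 0; 117/250 -88/125 0; 0 0 1]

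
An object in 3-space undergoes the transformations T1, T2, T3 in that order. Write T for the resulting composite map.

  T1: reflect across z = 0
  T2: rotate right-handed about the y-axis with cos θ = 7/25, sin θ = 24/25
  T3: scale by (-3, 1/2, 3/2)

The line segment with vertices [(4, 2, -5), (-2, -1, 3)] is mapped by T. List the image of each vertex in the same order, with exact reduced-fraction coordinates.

T1 reflect across z = 0: (4, 2, -5) → (4, 2, 5); (-2, -1, 3) → (-2, -1, -3)
T2 rotate right-handed about the y-axis with cos θ = 7/25, sin θ = 24/25: (4, 2, 5) → (148/25, 2, -61/25); (-2, -1, -3) → (-86/25, -1, 27/25)
T3 scale by (-3, 1/2, 3/2): (148/25, 2, -61/25) → (-444/25, 1, -183/50); (-86/25, -1, 27/25) → (258/25, -1/2, 81/50)

image vertices: (-444/25, 1, -183/50), (258/25, -1/2, 81/50)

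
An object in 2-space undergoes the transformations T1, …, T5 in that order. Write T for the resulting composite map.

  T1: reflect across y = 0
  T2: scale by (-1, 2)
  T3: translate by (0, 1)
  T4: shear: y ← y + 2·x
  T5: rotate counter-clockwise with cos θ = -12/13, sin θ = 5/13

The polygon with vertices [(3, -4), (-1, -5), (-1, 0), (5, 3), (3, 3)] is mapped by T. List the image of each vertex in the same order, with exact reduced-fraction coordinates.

T1 reflect across y = 0: (3, -4) → (3, 4); (-1, -5) → (-1, 5); (-1, 0) → (-1, 0); (5, 3) → (5, -3); (3, 3) → (3, -3)
T2 scale by (-1, 2): (3, 4) → (-3, 8); (-1, 5) → (1, 10); (-1, 0) → (1, 0); (5, -3) → (-5, -6); (3, -3) → (-3, -6)
T3 translate by (0, 1): (-3, 8) → (-3, 9); (1, 10) → (1, 11); (1, 0) → (1, 1); (-5, -6) → (-5, -5); (-3, -6) → (-3, -5)
T4 shear: y ← y + 2·x: (-3, 9) → (-3, 3); (1, 11) → (1, 13); (1, 1) → (1, 3); (-5, -5) → (-5, -15); (-3, -5) → (-3, -11)
T5 rotate counter-clockwise with cos θ = -12/13, sin θ = 5/13: (-3, 3) → (21/13, -51/13); (1, 13) → (-77/13, -151/13); (1, 3) → (-27/13, -31/13); (-5, -15) → (135/13, 155/13); (-3, -11) → (7, 9)

image vertices: (21/13, -51/13), (-77/13, -151/13), (-27/13, -31/13), (135/13, 155/13), (7, 9)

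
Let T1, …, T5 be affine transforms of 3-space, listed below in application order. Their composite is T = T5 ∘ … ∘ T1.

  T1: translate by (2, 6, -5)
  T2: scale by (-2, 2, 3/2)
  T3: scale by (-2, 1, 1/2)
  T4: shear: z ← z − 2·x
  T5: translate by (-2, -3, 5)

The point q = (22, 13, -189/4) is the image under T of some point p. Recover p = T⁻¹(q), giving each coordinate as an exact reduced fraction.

T1 = [1 0 0 2; 0 1 0 6; 0 0 1 -5; 0 0 0 1]
T2·T1 = [-2 0 0 -4; 0 2 0 12; 0 0 3/2 -15/2; 0 0 0 1]
T3·…·T1 = [4 0 0 8; 0 2 0 12; 0 0 3/4 -15/4; 0 0 0 1]
T4·…·T1 = [4 0 0 8; 0 2 0 12; -8 0 3/4 -79/4; 0 0 0 1]
T5·…·T1 = [4 0 0 6; 0 2 0 9; -8 0 3/4 -59/4; 0 0 0 1]
det M = 6; M⁻¹ = [1/4 0 0 -3/2; 0 1/2 0 -9/2; 8/3 0 4/3 11/3; 0 0 0 1]
M⁻¹ · (22, 13, -189/4)ᵀ = (4, 2, -2/3)ᵀ

p = (4, 2, -2/3)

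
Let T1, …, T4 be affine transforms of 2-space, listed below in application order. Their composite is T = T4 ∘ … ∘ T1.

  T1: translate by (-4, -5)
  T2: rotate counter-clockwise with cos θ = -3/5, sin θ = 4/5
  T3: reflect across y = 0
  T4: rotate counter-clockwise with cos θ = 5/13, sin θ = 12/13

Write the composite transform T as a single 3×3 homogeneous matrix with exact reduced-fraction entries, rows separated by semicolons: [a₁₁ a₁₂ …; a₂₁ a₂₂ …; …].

T = [33/65 -56/65 148/65; -56/65 -33/65 389/65; 0 0 1]

T1 = [1 0 -4; 0 1 -5; 0 0 1]
T2·T1 = [-3/5 -4/5 32/5; 4/5 -3/5 -1/5; 0 0 1]
T3·…·T1 = [-3/5 -4/5 32/5; -4/5 3/5 1/5; 0 0 1]
T4·…·T1 = [33/65 -56/65 148/65; -56/65 -33/65 389/65; 0 0 1]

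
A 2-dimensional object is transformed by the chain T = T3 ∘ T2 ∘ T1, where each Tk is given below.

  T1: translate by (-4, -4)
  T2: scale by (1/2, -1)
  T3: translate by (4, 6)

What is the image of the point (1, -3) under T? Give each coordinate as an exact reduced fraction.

T(p) = (5/2, 13)

T1 translate by (-4, -4): (1, -3) → (-3, -7)
T2 scale by (1/2, -1): (-3, -7) → (-3/2, 7)
T3 translate by (4, 6): (-3/2, 7) → (5/2, 13)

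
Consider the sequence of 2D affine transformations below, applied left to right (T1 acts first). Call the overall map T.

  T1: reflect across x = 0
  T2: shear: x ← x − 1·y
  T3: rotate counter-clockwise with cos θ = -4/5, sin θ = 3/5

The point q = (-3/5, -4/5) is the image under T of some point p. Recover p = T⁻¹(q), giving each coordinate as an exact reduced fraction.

T1 = [-1 0 0; 0 1 0; 0 0 1]
T2·T1 = [-1 -1 0; 0 1 0; 0 0 1]
T3·…·T1 = [4/5 1/5 0; -3/5 -7/5 0; 0 0 1]
det M = -1; M⁻¹ = [7/5 1/5 0; -3/5 -4/5 0; 0 0 1]
M⁻¹ · (-3/5, -4/5)ᵀ = (-1, 1)ᵀ

p = (-1, 1)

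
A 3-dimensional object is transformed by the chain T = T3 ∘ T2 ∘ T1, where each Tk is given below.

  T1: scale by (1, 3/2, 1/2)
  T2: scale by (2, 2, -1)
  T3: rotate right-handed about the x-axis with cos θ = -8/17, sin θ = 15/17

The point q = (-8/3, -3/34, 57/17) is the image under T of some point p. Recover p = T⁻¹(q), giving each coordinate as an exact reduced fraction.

p = (-4/3, 1, 3)

T1 = [1 0 0 0; 0 3/2 0 0; 0 0 1/2 0; 0 0 0 1]
T2·T1 = [2 0 0 0; 0 3 0 0; 0 0 -1/2 0; 0 0 0 1]
T3·…·T1 = [2 0 0 0; 0 -24/17 15/34 0; 0 45/17 4/17 0; 0 0 0 1]
det M = -3; M⁻¹ = [1/2 0 0 0; 0 -8/51 5/17 0; 0 30/17 16/17 0; 0 0 0 1]
M⁻¹ · (-8/3, -3/34, 57/17)ᵀ = (-4/3, 1, 3)ᵀ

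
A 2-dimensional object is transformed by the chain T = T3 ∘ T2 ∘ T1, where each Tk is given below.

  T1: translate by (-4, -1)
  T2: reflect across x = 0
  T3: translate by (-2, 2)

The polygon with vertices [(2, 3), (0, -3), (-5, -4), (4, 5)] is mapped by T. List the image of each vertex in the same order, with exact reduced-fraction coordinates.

image vertices: (0, 4), (2, -2), (7, -3), (-2, 6)

T1 translate by (-4, -1): (2, 3) → (-2, 2); (0, -3) → (-4, -4); (-5, -4) → (-9, -5); (4, 5) → (0, 4)
T2 reflect across x = 0: (-2, 2) → (2, 2); (-4, -4) → (4, -4); (-9, -5) → (9, -5); (0, 4) → (0, 4)
T3 translate by (-2, 2): (2, 2) → (0, 4); (4, -4) → (2, -2); (9, -5) → (7, -3); (0, 4) → (-2, 6)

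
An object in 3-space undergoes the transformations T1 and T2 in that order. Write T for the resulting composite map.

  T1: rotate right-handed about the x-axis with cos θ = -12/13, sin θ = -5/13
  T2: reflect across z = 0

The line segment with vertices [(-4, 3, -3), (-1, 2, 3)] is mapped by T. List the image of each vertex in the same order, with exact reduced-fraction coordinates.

T1 rotate right-handed about the x-axis with cos θ = -12/13, sin θ = -5/13: (-4, 3, -3) → (-4, -51/13, 21/13); (-1, 2, 3) → (-1, -9/13, -46/13)
T2 reflect across z = 0: (-4, -51/13, 21/13) → (-4, -51/13, -21/13); (-1, -9/13, -46/13) → (-1, -9/13, 46/13)

image vertices: (-4, -51/13, -21/13), (-1, -9/13, 46/13)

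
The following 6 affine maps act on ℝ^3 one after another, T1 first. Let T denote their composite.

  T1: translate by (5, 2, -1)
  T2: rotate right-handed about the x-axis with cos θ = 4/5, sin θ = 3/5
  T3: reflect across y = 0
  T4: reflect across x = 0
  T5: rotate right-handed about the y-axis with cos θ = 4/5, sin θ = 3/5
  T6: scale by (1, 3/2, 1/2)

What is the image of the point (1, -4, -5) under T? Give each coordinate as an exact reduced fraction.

T1 translate by (5, 2, -1): (1, -4, -5) → (6, -2, -6)
T2 rotate right-handed about the x-axis with cos θ = 4/5, sin θ = 3/5: (6, -2, -6) → (6, 2, -6)
T3 reflect across y = 0: (6, 2, -6) → (6, -2, -6)
T4 reflect across x = 0: (6, -2, -6) → (-6, -2, -6)
T5 rotate right-handed about the y-axis with cos θ = 4/5, sin θ = 3/5: (-6, -2, -6) → (-42/5, -2, -6/5)
T6 scale by (1, 3/2, 1/2): (-42/5, -2, -6/5) → (-42/5, -3, -3/5)

T(p) = (-42/5, -3, -3/5)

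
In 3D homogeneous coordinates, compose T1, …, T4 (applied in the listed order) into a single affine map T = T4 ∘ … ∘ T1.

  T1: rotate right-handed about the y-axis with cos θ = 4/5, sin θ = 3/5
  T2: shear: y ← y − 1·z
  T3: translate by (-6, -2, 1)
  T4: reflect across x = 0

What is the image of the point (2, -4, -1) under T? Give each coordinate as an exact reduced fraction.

T1 rotate right-handed about the y-axis with cos θ = 4/5, sin θ = 3/5: (2, -4, -1) → (1, -4, -2)
T2 shear: y ← y − 1·z: (1, -4, -2) → (1, -2, -2)
T3 translate by (-6, -2, 1): (1, -2, -2) → (-5, -4, -1)
T4 reflect across x = 0: (-5, -4, -1) → (5, -4, -1)

T(p) = (5, -4, -1)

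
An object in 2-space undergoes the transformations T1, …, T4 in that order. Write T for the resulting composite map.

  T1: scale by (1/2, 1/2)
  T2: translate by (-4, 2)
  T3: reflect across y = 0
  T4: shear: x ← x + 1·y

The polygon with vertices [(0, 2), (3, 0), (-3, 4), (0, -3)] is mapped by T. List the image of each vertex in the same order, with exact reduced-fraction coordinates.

T1 scale by (1/2, 1/2): (0, 2) → (0, 1); (3, 0) → (3/2, 0); (-3, 4) → (-3/2, 2); (0, -3) → (0, -3/2)
T2 translate by (-4, 2): (0, 1) → (-4, 3); (3/2, 0) → (-5/2, 2); (-3/2, 2) → (-11/2, 4); (0, -3/2) → (-4, 1/2)
T3 reflect across y = 0: (-4, 3) → (-4, -3); (-5/2, 2) → (-5/2, -2); (-11/2, 4) → (-11/2, -4); (-4, 1/2) → (-4, -1/2)
T4 shear: x ← x + 1·y: (-4, -3) → (-7, -3); (-5/2, -2) → (-9/2, -2); (-11/2, -4) → (-19/2, -4); (-4, -1/2) → (-9/2, -1/2)

image vertices: (-7, -3), (-9/2, -2), (-19/2, -4), (-9/2, -1/2)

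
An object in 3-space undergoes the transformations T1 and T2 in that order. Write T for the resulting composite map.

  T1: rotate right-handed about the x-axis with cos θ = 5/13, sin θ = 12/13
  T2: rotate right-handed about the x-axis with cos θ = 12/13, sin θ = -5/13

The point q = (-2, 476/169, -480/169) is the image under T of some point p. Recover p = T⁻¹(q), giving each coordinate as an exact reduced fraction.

p = (-2, 0, -4)

T1 = [1 0 0 0; 0 5/13 -12/13 0; 0 12/13 5/13 0; 0 0 0 1]
T2·T1 = [1 0 0 0; 0 120/169 -119/169 0; 0 119/169 120/169 0; 0 0 0 1]
det M = 1; M⁻¹ = [1 0 0 0; 0 120/169 119/169 0; 0 -119/169 120/169 0; 0 0 0 1]
M⁻¹ · (-2, 476/169, -480/169)ᵀ = (-2, 0, -4)ᵀ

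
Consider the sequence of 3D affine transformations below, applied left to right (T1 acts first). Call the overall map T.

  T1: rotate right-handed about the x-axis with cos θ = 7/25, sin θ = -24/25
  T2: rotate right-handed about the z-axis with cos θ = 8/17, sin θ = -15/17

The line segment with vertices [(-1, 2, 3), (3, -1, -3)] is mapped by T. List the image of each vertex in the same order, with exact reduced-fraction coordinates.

image vertices: (218/85, 1063/425, -27/25), (-117/85, -1757/425, 3/25)

T1 rotate right-handed about the x-axis with cos θ = 7/25, sin θ = -24/25: (-1, 2, 3) → (-1, 86/25, -27/25); (3, -1, -3) → (3, -79/25, 3/25)
T2 rotate right-handed about the z-axis with cos θ = 8/17, sin θ = -15/17: (-1, 86/25, -27/25) → (218/85, 1063/425, -27/25); (3, -79/25, 3/25) → (-117/85, -1757/425, 3/25)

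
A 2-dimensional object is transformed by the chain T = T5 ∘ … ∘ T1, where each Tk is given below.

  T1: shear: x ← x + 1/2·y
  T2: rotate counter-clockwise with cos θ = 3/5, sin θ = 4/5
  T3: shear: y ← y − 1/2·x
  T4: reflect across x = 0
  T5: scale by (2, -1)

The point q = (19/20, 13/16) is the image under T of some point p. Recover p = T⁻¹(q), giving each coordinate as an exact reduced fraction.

T1 = [1 1/2 0; 0 1 0; 0 0 1]
T2·T1 = [3/5 -1/2 0; 4/5 1 0; 0 0 1]
T3·…·T1 = [3/5 -1/2 0; 1/2 5/4 0; 0 0 1]
T4·…·T1 = [-3/5 1/2 0; 1/2 5/4 0; 0 0 1]
T5·…·T1 = [-6/5 1 0; -1/2 -5/4 0; 0 0 1]
det M = 2; M⁻¹ = [-5/8 -1/2 0; 1/4 -3/5 0; 0 0 1]
M⁻¹ · (19/20, 13/16)ᵀ = (-1, -1/4)ᵀ

p = (-1, -1/4)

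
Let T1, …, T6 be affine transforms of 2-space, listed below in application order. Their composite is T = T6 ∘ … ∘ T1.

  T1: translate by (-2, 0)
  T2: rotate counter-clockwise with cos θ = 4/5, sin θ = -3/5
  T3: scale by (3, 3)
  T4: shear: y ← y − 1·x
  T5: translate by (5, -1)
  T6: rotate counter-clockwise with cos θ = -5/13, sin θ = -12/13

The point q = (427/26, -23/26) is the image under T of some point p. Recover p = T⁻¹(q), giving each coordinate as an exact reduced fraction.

T1 = [1 0 -2; 0 1 0; 0 0 1]
T2·T1 = [4/5 3/5 -8/5; -3/5 4/5 6/5; 0 0 1]
T3·…·T1 = [12/5 9/5 -24/5; -9/5 12/5 18/5; 0 0 1]
T4·…·T1 = [12/5 9/5 -24/5; -21/5 3/5 42/5; 0 0 1]
T5·…·T1 = [12/5 9/5 1/5; -21/5 3/5 37/5; 0 0 1]
T6·…·T1 = [-24/5 -9/65 439/65; -3/5 -123/65 -197/65; 0 0 1]
det M = 9; M⁻¹ = [-41/195 1/65 22/15; 1/15 -8/15 -31/15; 0 0 1]
M⁻¹ · (427/26, -23/26)ᵀ = (-2, -1/2)ᵀ

p = (-2, -1/2)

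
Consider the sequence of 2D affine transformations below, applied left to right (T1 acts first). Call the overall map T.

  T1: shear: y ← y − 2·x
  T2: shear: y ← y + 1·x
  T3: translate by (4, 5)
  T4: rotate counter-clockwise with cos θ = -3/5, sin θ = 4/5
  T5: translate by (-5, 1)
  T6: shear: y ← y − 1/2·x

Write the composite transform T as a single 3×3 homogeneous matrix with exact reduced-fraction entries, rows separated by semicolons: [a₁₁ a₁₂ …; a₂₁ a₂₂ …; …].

T1 = [1 0 0; -2 1 0; 0 0 1]
T2·T1 = [1 0 0; -1 1 0; 0 0 1]
T3·…·T1 = [1 0 4; -1 1 5; 0 0 1]
T4·…·T1 = [1/5 -4/5 -32/5; 7/5 -3/5 1/5; 0 0 1]
T5·…·T1 = [1/5 -4/5 -57/5; 7/5 -3/5 6/5; 0 0 1]
T6·…·T1 = [1/5 -4/5 -57/5; 13/10 -1/5 69/10; 0 0 1]

T = [1/5 -4/5 -57/5; 13/10 -1/5 69/10; 0 0 1]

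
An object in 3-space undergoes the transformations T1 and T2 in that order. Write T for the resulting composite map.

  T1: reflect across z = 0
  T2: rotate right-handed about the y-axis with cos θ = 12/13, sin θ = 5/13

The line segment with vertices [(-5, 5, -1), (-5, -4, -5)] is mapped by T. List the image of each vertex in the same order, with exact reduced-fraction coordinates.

image vertices: (-55/13, 5, 37/13), (-35/13, -4, 85/13)

T1 reflect across z = 0: (-5, 5, -1) → (-5, 5, 1); (-5, -4, -5) → (-5, -4, 5)
T2 rotate right-handed about the y-axis with cos θ = 12/13, sin θ = 5/13: (-5, 5, 1) → (-55/13, 5, 37/13); (-5, -4, 5) → (-35/13, -4, 85/13)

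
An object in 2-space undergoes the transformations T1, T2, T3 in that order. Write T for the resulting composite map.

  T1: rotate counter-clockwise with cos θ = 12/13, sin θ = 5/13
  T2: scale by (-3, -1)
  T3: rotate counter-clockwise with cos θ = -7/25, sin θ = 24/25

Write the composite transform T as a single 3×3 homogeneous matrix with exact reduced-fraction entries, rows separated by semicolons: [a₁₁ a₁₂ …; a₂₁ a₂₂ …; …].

T1 = [12/13 -5/13 0; 5/13 12/13 0; 0 0 1]
T2·T1 = [-36/13 15/13 0; -5/13 -12/13 0; 0 0 1]
T3·…·T1 = [372/325 183/325 0; -829/325 444/325 0; 0 0 1]

T = [372/325 183/325 0; -829/325 444/325 0; 0 0 1]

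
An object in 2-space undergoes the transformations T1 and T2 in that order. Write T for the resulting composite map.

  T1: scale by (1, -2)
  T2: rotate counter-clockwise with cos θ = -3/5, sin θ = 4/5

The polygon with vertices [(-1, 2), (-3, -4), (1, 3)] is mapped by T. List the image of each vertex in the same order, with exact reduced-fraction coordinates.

image vertices: (19/5, 8/5), (-23/5, -36/5), (21/5, 22/5)

T1 scale by (1, -2): (-1, 2) → (-1, -4); (-3, -4) → (-3, 8); (1, 3) → (1, -6)
T2 rotate counter-clockwise with cos θ = -3/5, sin θ = 4/5: (-1, -4) → (19/5, 8/5); (-3, 8) → (-23/5, -36/5); (1, -6) → (21/5, 22/5)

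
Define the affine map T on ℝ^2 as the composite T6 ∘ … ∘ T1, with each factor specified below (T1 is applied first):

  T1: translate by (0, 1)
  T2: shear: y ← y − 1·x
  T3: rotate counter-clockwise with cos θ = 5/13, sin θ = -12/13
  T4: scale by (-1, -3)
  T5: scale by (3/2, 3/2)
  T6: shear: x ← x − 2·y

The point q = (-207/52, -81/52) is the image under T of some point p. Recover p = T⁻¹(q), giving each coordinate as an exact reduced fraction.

p = (3/2, 5)

T1 = [1 0 0; 0 1 1; 0 0 1]
T2·T1 = [1 0 0; -1 1 1; 0 0 1]
T3·…·T1 = [-7/13 12/13 12/13; -17/13 5/13 5/13; 0 0 1]
T4·…·T1 = [7/13 -12/13 -12/13; 51/13 -15/13 -15/13; 0 0 1]
T5·…·T1 = [21/26 -18/13 -18/13; 153/26 -45/26 -45/26; 0 0 1]
T6·…·T1 = [-285/26 27/13 27/13; 153/26 -45/26 -45/26; 0 0 1]
det M = 27/4; M⁻¹ = [-10/39 -4/13 0; -34/39 -190/117 -1; 0 0 1]
M⁻¹ · (-207/52, -81/52)ᵀ = (3/2, 5)ᵀ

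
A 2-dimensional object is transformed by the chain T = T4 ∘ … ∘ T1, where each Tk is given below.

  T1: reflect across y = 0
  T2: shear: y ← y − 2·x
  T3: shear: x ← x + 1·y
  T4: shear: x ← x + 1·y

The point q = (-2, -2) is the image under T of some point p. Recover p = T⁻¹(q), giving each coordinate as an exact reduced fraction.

T1 = [1 0 0; 0 -1 0; 0 0 1]
T2·T1 = [1 0 0; -2 -1 0; 0 0 1]
T3·…·T1 = [-1 -1 0; -2 -1 0; 0 0 1]
T4·…·T1 = [-3 -2 0; -2 -1 0; 0 0 1]
det M = -1; M⁻¹ = [1 -2 0; -2 3 0; 0 0 1]
M⁻¹ · (-2, -2)ᵀ = (2, -2)ᵀ

p = (2, -2)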